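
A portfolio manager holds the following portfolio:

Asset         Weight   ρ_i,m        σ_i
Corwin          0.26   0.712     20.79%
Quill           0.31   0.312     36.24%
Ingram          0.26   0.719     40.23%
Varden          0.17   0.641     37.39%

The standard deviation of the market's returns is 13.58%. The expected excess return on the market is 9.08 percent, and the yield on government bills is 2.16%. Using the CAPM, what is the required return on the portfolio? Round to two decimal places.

β_Corwin = 0.712 × 20.79% / 13.58% = 1.0900
β_Quill = 0.312 × 36.24% / 13.58% = 0.8326
β_Ingram = 0.719 × 40.23% / 13.58% = 2.1300
β_Varden = 0.641 × 37.39% / 13.58% = 1.7649
β_P = Σ w_i β_i = 0.26×1.0900 + 0.31×0.8326 + 0.26×2.1300 + 0.17×1.7649 = 1.3953
E(R_P) = R_f + β_P × MRP = 2.16% + 1.3953 × 9.08% = 14.83%

14.83%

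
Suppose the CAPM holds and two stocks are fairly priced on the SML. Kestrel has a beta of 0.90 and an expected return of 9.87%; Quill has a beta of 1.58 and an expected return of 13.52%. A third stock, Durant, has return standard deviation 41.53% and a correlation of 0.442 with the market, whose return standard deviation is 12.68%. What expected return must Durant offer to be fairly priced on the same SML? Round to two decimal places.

12.81%

MRP = (13.52% − 9.87%) / (1.58 − 0.90) = 5.3676%
R_f = 9.87% − 0.90 × 5.3676% = 5.0392%
β_Durant = ρ·σ_i/σ_m = 0.442 × 41.53 / 12.68 = 1.4477
E(R_Durant) = R_f + β × MRP = 5.0392% + 1.4477 × 5.3676% = 12.81%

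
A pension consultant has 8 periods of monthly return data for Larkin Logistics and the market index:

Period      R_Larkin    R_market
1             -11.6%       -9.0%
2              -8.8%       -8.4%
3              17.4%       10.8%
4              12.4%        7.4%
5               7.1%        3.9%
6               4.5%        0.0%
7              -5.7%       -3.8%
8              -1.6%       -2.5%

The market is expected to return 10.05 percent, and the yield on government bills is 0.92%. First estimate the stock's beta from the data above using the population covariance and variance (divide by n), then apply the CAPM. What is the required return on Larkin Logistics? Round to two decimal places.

Mean R_i = (-11.6 − 8.8 + 17.4 + 12.4 + 7.1 + 4.5 − 5.7 − 1.6) / 8 = 1.7125%
Mean R_m = (-9.0 − 8.4 + 10.8 + 7.4 + 3.9 + 0.0 − 3.8 − 2.5) / 8 = -0.2000%
Σ(R_i − R̄_i)(R_m − R̄_m) = 514.0900  ⇒  Cov = 514.0900 / 8 = 64.2613
Σ(R_m − R̄_m)² = 358.5400  ⇒  Var(R_m) = 358.5400 / 8 = 44.8175
β = Cov / Var(R_m) = 64.2613 / 44.8175 = 1.4338
MRP = 10.05% − 0.92% = 9.13%
E(R) = R_f + β × MRP = 0.92% + 1.4338 × 9.13% = 14.01%

14.01%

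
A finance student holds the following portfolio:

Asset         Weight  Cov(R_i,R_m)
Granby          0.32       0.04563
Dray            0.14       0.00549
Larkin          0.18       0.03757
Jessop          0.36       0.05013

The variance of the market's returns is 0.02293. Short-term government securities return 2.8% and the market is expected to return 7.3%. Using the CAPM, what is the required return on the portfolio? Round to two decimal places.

10.69%

β_Granby = 0.04563 / 0.02293 = 1.9900
β_Dray = 0.00549 / 0.02293 = 0.2394
β_Larkin = 0.03757 / 0.02293 = 1.6385
β_Jessop = 0.05013 / 0.02293 = 2.1862
β_P = Σ w_i β_i = 0.32×1.9900 + 0.14×0.2394 + 0.18×1.6385 + 0.36×2.1862 = 1.7523
MRP = 7.3% − 2.8% = 4.50%
E(R_P) = R_f + β_P × MRP = 2.8% + 1.7523 × 4.5% = 10.69%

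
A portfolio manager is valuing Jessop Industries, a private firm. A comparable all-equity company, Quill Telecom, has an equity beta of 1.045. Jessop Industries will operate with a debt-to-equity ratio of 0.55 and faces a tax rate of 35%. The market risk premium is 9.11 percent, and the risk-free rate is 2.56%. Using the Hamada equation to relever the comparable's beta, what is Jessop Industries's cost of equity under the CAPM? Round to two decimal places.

15.48%

β_L = β_U × [1 + (1 − t)(D/E)] = 1.045 × [1 + (1 − 0.35) × 0.55]
    = 1.045 × [1 + 0.65 × 0.55] = 1.045 × 1.3575 = 1.4186
E(R) = R_f + β_L × MRP = 2.56% + 1.4186 × 9.11% = 15.48%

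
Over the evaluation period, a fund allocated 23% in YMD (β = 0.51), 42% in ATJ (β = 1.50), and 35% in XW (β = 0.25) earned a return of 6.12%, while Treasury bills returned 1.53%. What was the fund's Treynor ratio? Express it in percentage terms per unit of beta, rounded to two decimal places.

5.50%

β_P = 0.23×0.51 + 0.42×1.50 + 0.35×0.25 = 0.8348
Treynor = (R_P − R_f) / β_P = (6.12% − 1.53%) / 0.8348 = 4.59% / 0.8348 = 5.50%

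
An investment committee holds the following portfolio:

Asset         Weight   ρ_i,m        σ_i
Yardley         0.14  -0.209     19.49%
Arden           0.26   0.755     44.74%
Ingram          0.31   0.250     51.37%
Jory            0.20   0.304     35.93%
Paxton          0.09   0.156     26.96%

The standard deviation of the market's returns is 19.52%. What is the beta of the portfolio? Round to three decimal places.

0.756

β_Yardley = -0.209 × 19.49% / 19.52% = -0.2087
β_Arden = 0.755 × 44.74% / 19.52% = 1.7305
β_Ingram = 0.250 × 51.37% / 19.52% = 0.6579
β_Jory = 0.304 × 35.93% / 19.52% = 0.5596
β_Paxton = 0.156 × 26.96% / 19.52% = 0.2155
β_P = Σ w_i β_i = 0.14×-0.2087 + 0.26×1.7305 + 0.31×0.6579 + 0.20×0.5596 + 0.09×0.2155 = 0.7560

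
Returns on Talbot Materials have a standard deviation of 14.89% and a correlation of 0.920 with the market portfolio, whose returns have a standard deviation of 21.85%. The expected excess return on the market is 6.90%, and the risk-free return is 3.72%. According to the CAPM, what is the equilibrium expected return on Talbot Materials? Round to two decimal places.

8.05%

β = ρ × σ_i / σ_m = 0.920 × 14.89% / 21.85% = 0.6269
E(R) = 3.72% + 0.6269 × 6.90% = 8.05%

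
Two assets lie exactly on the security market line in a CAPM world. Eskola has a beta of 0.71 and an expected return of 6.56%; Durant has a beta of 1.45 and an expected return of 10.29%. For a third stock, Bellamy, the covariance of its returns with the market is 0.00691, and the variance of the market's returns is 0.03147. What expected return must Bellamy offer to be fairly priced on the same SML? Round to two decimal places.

4.09%

MRP = (10.29% − 6.56%) / (1.45 − 0.71) = 5.0405%
R_f = 6.56% − 0.71 × 5.0405% = 2.9812%
β_Bellamy = Cov / Var(R_m) = 0.00691 / 0.03147 = 0.2196
E(R_Bellamy) = R_f + β × MRP = 2.9812% + 0.2196 × 5.0405% = 4.09%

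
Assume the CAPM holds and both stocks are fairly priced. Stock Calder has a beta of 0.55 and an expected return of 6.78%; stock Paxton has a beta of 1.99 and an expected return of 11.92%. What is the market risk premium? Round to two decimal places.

3.57%

Both satisfy E(R) = R_f + β·MRP, so the slope of the SML is
MRP = (11.92% − 6.78%) / (1.99 − 0.55) = 5.14% / 1.44 = 3.5694%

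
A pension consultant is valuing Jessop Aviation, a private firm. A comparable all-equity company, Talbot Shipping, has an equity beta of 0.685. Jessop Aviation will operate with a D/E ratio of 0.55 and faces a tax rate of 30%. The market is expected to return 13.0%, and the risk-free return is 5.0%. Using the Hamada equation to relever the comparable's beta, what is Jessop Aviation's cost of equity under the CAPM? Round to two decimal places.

12.59%

β_L = β_U × [1 + (1 − t)(D/E)] = 0.685 × [1 + (1 − 0.30) × 0.55]
    = 0.685 × [1 + 0.70 × 0.55] = 0.685 × 1.3850 = 0.9487
MRP = 13.0% − 5.0% = 8.00%
E(R) = R_f + β_L × MRP = 5.0% + 0.9487 × 8.0% = 12.59%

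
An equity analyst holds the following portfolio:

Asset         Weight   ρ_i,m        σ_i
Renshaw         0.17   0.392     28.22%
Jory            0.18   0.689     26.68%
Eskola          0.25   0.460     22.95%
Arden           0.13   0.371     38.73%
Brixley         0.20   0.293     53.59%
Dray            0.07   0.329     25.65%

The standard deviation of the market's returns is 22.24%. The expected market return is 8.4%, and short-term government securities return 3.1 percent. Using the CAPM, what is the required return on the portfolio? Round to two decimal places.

6.30%

β_Renshaw = 0.392 × 28.22% / 22.24% = 0.4974
β_Jory = 0.689 × 26.68% / 22.24% = 0.8266
β_Eskola = 0.460 × 22.95% / 22.24% = 0.4747
β_Arden = 0.371 × 38.73% / 22.24% = 0.6461
β_Brixley = 0.293 × 53.59% / 22.24% = 0.7060
β_Dray = 0.329 × 25.65% / 22.24% = 0.3794
β_P = Σ w_i β_i = 0.17×0.4974 + 0.18×0.8266 + 0.25×0.4747 + 0.13×0.6461 + 0.20×0.7060 + 0.07×0.3794 = 0.6038
MRP = 8.4% − 3.1% = 5.30%
E(R_P) = R_f + β_P × MRP = 3.1% + 0.6038 × 5.3% = 6.30%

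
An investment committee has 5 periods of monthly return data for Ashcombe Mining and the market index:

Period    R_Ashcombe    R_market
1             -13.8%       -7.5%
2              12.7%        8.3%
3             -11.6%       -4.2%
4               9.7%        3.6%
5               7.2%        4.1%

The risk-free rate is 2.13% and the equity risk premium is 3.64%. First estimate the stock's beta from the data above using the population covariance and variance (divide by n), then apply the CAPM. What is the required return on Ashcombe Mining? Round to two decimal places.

Mean R_i = (-13.8 + 12.7 − 11.6 + 9.7 + 7.2) / 5 = 0.8400%
Mean R_m = (-7.5 + 8.3 − 4.2 + 3.6 + 4.1) / 5 = 0.8600%
Σ(R_i − R̄_i)(R_m − R̄_m) = 318.4580  ⇒  Cov = 318.4580 / 5 = 63.6916
Σ(R_m − R̄_m)² = 168.8520  ⇒  Var(R_m) = 168.8520 / 5 = 33.7704
β = Cov / Var(R_m) = 63.6916 / 33.7704 = 1.8860
E(R) = R_f + β × MRP = 2.13% + 1.8860 × 3.64% = 9.00%

9.00%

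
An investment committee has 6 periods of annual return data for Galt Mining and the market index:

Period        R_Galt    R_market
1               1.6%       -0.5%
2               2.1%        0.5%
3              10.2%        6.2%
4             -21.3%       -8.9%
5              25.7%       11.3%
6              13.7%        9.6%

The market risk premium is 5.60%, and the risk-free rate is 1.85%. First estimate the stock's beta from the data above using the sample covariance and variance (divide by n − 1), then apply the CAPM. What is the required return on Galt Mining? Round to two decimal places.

13.29%

Mean R_i = (1.6 + 2.1 + 10.2 − 21.3 + 25.7 + 13.7) / 6 = 5.3333%
Mean R_m = (-0.5 + 0.5 + 6.2 − 8.9 + 11.3 + 9.6) / 6 = 3.0333%
Σ(R_i − R̄_i)(R_m − R̄_m) = 577.9233  ⇒  Cov = 577.9233 / 5 = 115.5847
Σ(R_m − R̄_m)² = 282.7933  ⇒  Var(R_m) = 282.7933 / 5 = 56.5587
β = Cov / Var(R_m) = 115.5847 / 56.5587 = 2.0436
E(R) = R_f + β × MRP = 1.85% + 2.0436 × 5.60% = 13.29%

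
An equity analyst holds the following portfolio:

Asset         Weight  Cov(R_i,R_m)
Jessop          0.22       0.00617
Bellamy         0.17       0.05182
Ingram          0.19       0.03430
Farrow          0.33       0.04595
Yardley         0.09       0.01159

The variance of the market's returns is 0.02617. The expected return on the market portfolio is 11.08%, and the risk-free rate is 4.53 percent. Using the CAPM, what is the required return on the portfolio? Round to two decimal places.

β_Jessop = 0.00617 / 0.02617 = 0.2358
β_Bellamy = 0.05182 / 0.02617 = 1.9801
β_Ingram = 0.03430 / 0.02617 = 1.3107
β_Farrow = 0.04595 / 0.02617 = 1.7558
β_Yardley = 0.01159 / 0.02617 = 0.4429
β_P = Σ w_i β_i = 0.22×0.2358 + 0.17×1.9801 + 0.19×1.3107 + 0.33×1.7558 + 0.09×0.4429 = 1.2568
MRP = 11.08% − 4.53% = 6.55%
E(R_P) = R_f + β_P × MRP = 4.53% + 1.2568 × 6.55% = 12.76%

12.76%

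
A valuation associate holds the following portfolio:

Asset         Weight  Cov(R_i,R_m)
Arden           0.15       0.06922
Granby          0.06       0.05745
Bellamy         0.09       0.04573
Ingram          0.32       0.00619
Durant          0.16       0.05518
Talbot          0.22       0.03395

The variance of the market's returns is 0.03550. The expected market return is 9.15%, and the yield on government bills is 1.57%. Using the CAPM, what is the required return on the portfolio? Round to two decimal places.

9.30%

β_Arden = 0.06922 / 0.03550 = 1.9499
β_Granby = 0.05745 / 0.03550 = 1.6183
β_Bellamy = 0.04573 / 0.03550 = 1.2882
β_Ingram = 0.00619 / 0.03550 = 0.1744
β_Durant = 0.05518 / 0.03550 = 1.5544
β_Talbot = 0.03395 / 0.03550 = 0.9563
β_P = Σ w_i β_i = 0.15×1.9499 + 0.06×1.6183 + 0.09×1.2882 + 0.32×0.1744 + 0.16×1.5544 + 0.22×0.9563 = 1.0204
MRP = 9.15% − 1.57% = 7.58%
E(R_P) = R_f + β_P × MRP = 1.57% + 1.0204 × 7.58% = 9.30%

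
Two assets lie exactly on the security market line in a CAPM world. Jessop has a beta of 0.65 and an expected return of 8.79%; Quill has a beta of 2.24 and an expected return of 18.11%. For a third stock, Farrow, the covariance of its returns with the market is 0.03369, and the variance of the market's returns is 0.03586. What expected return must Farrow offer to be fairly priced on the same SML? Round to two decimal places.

MRP = (18.11% − 8.79%) / (2.24 − 0.65) = 5.8616%
R_f = 8.79% − 0.65 × 5.8616% = 4.9800%
β_Farrow = Cov / Var(R_m) = 0.03369 / 0.03586 = 0.9395
E(R_Farrow) = R_f + β × MRP = 4.9800% + 0.9395 × 5.8616% = 10.49%

10.49%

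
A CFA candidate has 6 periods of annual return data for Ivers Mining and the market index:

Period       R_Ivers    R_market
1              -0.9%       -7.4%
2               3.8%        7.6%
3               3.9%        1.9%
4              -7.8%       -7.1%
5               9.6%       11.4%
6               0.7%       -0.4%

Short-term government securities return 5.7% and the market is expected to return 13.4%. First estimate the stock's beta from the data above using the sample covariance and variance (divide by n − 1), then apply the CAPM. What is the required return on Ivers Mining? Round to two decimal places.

10.95%

Mean R_i = (-0.9 + 3.8 + 3.9 − 7.8 + 9.6 + 0.7) / 6 = 1.5500%
Mean R_m = (-7.4 + 7.6 + 1.9 − 7.1 + 11.4 − 0.4) / 6 = 1.0000%
Σ(R_i − R̄_i)(R_m − R̄_m) = 198.1900  ⇒  Cov = 198.1900 / 5 = 39.6380
Σ(R_m − R̄_m)² = 290.6600  ⇒  Var(R_m) = 290.6600 / 5 = 58.1320
β = Cov / Var(R_m) = 39.6380 / 58.1320 = 0.6819
MRP = 13.4% − 5.7% = 7.70%
E(R) = R_f + β × MRP = 5.7% + 0.6819 × 7.7% = 10.95%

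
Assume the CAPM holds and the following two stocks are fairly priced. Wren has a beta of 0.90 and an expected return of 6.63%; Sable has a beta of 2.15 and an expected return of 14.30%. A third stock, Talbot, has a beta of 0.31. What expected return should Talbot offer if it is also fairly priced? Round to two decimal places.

MRP (SML slope) = (14.30% − 6.63%) / (2.15 − 0.90) = 7.67% / 1.25 = 6.1360%
R_f (intercept) = 6.63% − 0.90 × 6.1360% = 1.1076%
E(R_Talbot) = R_f + β × MRP = 1.1076% + 0.31 × 6.1360% = 3.01%

3.01%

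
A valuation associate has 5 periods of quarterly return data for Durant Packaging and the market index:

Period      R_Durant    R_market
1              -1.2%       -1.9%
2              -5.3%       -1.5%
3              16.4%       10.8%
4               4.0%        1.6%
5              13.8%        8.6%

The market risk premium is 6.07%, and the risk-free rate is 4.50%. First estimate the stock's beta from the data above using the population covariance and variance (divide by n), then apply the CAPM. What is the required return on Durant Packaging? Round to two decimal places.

Mean R_i = (-1.2 − 5.3 + 16.4 + 4.0 + 13.8) / 5 = 5.5400%
Mean R_m = (-1.9 − 1.5 + 10.8 + 1.6 + 8.6) / 5 = 3.5200%
Σ(R_i − R̄_i)(R_m − R̄_m) = 214.9260  ⇒  Cov = 214.9260 / 5 = 42.9852
Σ(R_m − R̄_m)² = 137.0680  ⇒  Var(R_m) = 137.0680 / 5 = 27.4136
β = Cov / Var(R_m) = 42.9852 / 27.4136 = 1.5680
E(R) = R_f + β × MRP = 4.50% + 1.5680 × 6.07% = 14.02%

14.02%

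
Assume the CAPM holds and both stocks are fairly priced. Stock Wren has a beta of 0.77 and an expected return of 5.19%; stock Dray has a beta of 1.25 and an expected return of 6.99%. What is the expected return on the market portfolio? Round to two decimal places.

6.05%

Both satisfy E(R) = R_f + β·MRP, so the slope of the SML is
MRP = (6.99% − 5.19%) / (1.25 − 0.77) = 1.80% / 0.48 = 3.7500%
R_f = E(R_Wren) − β_Wren·MRP = 5.19% − 0.77 × 3.7500% = 2.3025%
E(R_m) = R_f + MRP = 2.3025% + 3.7500% = 6.05%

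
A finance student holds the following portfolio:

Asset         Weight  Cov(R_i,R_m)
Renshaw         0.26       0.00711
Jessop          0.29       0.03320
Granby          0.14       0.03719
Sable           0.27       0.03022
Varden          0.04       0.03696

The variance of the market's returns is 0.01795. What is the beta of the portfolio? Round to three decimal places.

β_Renshaw = 0.00711 / 0.01795 = 0.3961
β_Jessop = 0.03320 / 0.01795 = 1.8496
β_Granby = 0.03719 / 0.01795 = 2.0719
β_Sable = 0.03022 / 0.01795 = 1.6836
β_Varden = 0.03696 / 0.01795 = 2.0591
β_P = Σ w_i β_i = 0.26×0.3961 + 0.29×1.8496 + 0.14×2.0719 + 0.27×1.6836 + 0.04×2.0591 = 1.4664

1.466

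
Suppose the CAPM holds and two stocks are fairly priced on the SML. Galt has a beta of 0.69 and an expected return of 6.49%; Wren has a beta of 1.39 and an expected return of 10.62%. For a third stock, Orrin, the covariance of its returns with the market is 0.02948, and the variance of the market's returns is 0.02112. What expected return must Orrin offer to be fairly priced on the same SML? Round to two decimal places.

MRP = (10.62% − 6.49%) / (1.39 − 0.69) = 5.9000%
R_f = 6.49% − 0.69 × 5.9000% = 2.4190%
β_Orrin = Cov / Var(R_m) = 0.02948 / 0.02112 = 1.3958
E(R_Orrin) = R_f + β × MRP = 2.4190% + 1.3958 × 5.9000% = 10.65%

10.65%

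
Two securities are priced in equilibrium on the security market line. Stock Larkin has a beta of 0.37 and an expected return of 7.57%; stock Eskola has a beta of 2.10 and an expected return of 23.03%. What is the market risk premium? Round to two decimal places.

8.94%

Both satisfy E(R) = R_f + β·MRP, so the slope of the SML is
MRP = (23.03% − 7.57%) / (2.10 − 0.37) = 15.46% / 1.73 = 8.9364%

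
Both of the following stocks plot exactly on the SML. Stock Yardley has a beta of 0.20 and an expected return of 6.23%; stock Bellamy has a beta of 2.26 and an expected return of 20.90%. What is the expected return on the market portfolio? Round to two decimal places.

11.93%

Both satisfy E(R) = R_f + β·MRP, so the slope of the SML is
MRP = (20.90% − 6.23%) / (2.26 − 0.20) = 14.67% / 2.06 = 7.1214%
R_f = E(R_Yardley) − β_Yardley·MRP = 6.23% − 0.20 × 7.1214% = 4.8057%
E(R_m) = R_f + MRP = 4.8057% + 7.1214% = 11.93%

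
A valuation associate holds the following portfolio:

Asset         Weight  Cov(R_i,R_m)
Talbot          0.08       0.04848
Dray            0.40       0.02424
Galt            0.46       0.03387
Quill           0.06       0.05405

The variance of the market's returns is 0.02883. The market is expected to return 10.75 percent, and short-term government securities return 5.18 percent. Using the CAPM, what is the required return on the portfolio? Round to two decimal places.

β_Talbot = 0.04848 / 0.02883 = 1.6816
β_Dray = 0.02424 / 0.02883 = 0.8408
β_Galt = 0.03387 / 0.02883 = 1.1748
β_Quill = 0.05405 / 0.02883 = 1.8748
β_P = Σ w_i β_i = 0.08×1.6816 + 0.40×0.8408 + 0.46×1.1748 + 0.06×1.8748 = 1.1237
MRP = 10.75% − 5.18% = 5.57%
E(R_P) = R_f + β_P × MRP = 5.18% + 1.1237 × 5.57% = 11.44%

11.44%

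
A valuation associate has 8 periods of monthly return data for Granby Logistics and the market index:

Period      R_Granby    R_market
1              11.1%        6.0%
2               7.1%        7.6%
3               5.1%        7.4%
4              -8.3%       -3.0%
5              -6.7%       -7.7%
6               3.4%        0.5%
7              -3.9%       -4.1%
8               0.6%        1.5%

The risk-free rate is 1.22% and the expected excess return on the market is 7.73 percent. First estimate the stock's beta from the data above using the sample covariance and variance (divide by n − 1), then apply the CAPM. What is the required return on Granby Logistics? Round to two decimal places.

9.53%

Mean R_i = (11.1 + 7.1 + 5.1 − 8.3 − 6.7 + 3.4 − 3.9 + 0.6) / 8 = 1.0500%
Mean R_m = (6.0 + 7.6 + 7.4 − 3.0 − 7.7 + 0.5 − 4.1 + 1.5) / 8 = 1.0250%
Σ(R_i − R̄_i)(R_m − R̄_m) = 244.7700  ⇒  Cov = 244.7700 / 7 = 34.9671
Σ(R_m − R̄_m)² = 227.7150  ⇒  Var(R_m) = 227.7150 / 7 = 32.5307
β = Cov / Var(R_m) = 34.9671 / 32.5307 = 1.0749
E(R) = R_f + β × MRP = 1.22% + 1.0749 × 7.73% = 9.53%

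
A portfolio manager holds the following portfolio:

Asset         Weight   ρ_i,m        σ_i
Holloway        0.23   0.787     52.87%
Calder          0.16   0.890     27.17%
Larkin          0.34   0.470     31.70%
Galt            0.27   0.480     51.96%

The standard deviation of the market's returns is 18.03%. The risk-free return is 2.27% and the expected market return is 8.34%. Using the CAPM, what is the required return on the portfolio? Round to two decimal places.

β_Holloway = 0.787 × 52.87% / 18.03% = 2.3077
β_Calder = 0.890 × 27.17% / 18.03% = 1.3412
β_Larkin = 0.470 × 31.70% / 18.03% = 0.8263
β_Galt = 0.480 × 51.96% / 18.03% = 1.3833
β_P = Σ w_i β_i = 0.23×2.3077 + 0.16×1.3412 + 0.34×0.8263 + 0.27×1.3833 = 1.3998
MRP = 8.34% − 2.27% = 6.07%
E(R_P) = R_f + β_P × MRP = 2.27% + 1.3998 × 6.07% = 10.77%

10.77%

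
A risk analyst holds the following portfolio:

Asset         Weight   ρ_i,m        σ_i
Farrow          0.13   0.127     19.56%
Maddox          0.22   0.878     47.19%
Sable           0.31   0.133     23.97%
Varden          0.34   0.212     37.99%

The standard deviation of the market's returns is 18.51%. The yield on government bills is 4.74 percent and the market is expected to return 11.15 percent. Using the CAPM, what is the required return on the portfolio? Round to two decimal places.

β_Farrow = 0.127 × 19.56% / 18.51% = 0.1342
β_Maddox = 0.878 × 47.19% / 18.51% = 2.2384
β_Sable = 0.133 × 23.97% / 18.51% = 0.1722
β_Varden = 0.212 × 37.99% / 18.51% = 0.4351
β_P = Σ w_i β_i = 0.13×0.1342 + 0.22×2.2384 + 0.31×0.1722 + 0.34×0.4351 = 0.7112
MRP = 11.15% − 4.74% = 6.41%
E(R_P) = R_f + β_P × MRP = 4.74% + 0.7112 × 6.41% = 9.30%

9.30%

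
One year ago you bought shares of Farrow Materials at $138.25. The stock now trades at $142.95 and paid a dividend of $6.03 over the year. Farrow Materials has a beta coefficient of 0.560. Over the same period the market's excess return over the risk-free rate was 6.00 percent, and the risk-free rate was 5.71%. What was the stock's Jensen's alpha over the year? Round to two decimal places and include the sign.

Realised HPR = (P1 + D1 − P0) / P0 = (142.95 + 6.03 − 138.25) / 138.25 = 10.73 / 138.25 = 7.7613%
CAPM required = R_f + β·MRP = 5.71% + 0.560 × 6.00% = 9.07000%
α = realised − required = 7.7613% − 9.07000% = -1.31%

-1.31%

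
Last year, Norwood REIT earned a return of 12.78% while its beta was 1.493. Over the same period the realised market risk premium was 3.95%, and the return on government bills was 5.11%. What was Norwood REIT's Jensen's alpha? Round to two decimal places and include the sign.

CAPM benchmark = R_f + β(R_m − R_f) = 5.11% + 1.493 × 3.95% = 11.00735%
α = actual − benchmark = 12.78% − 11.00735% = +1.77%

+1.77%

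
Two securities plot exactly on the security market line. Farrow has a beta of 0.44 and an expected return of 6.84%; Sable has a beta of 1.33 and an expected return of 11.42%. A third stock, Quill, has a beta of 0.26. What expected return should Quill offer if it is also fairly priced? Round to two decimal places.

5.91%

MRP (SML slope) = (11.42% − 6.84%) / (1.33 − 0.44) = 4.58% / 0.89 = 5.1461%
R_f (intercept) = 6.84% − 0.44 × 5.1461% = 4.5757%
E(R_Quill) = R_f + β × MRP = 4.5757% + 0.26 × 5.1461% = 5.91%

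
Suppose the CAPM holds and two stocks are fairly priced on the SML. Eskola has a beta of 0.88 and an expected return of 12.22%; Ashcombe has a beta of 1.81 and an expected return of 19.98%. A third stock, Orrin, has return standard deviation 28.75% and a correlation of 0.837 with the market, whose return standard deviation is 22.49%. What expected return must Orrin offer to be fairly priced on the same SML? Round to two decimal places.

13.81%

MRP = (19.98% − 12.22%) / (1.81 − 0.88) = 8.3441%
R_f = 12.22% − 0.88 × 8.3441% = 4.8772%
β_Orrin = ρ·σ_i/σ_m = 0.837 × 28.75 / 22.49 = 1.0700
E(R_Orrin) = R_f + β × MRP = 4.8772% + 1.0700 × 8.3441% = 13.81%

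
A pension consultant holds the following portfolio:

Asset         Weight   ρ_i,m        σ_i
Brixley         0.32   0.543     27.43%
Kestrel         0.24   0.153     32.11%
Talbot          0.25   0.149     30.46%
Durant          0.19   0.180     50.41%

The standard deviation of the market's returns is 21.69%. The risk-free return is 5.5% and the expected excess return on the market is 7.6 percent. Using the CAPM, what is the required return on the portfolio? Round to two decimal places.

8.58%

β_Brixley = 0.543 × 27.43% / 21.69% = 0.6867
β_Kestrel = 0.153 × 32.11% / 21.69% = 0.2265
β_Talbot = 0.149 × 30.46% / 21.69% = 0.2092
β_Durant = 0.180 × 50.41% / 21.69% = 0.4183
β_P = Σ w_i β_i = 0.32×0.6867 + 0.24×0.2265 + 0.25×0.2092 + 0.19×0.4183 = 0.4059
E(R_P) = R_f + β_P × MRP = 5.5% + 0.4059 × 7.6% = 8.58%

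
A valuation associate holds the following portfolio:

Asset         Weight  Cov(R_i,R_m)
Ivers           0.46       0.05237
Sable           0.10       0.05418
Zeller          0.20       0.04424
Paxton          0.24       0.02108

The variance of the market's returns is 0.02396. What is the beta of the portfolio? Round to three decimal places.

1.812

β_Ivers = 0.05237 / 0.02396 = 2.1857
β_Sable = 0.05418 / 0.02396 = 2.2613
β_Zeller = 0.04424 / 0.02396 = 1.8464
β_Paxton = 0.02108 / 0.02396 = 0.8798
β_P = Σ w_i β_i = 0.46×2.1857 + 0.10×2.2613 + 0.20×1.8464 + 0.24×0.8798 = 1.8120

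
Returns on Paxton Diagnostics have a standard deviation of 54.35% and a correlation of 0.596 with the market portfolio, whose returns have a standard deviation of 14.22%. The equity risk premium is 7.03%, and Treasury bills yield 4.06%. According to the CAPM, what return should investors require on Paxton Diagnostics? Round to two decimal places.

β = ρ × σ_i / σ_m = 0.596 × 54.35% / 14.22% = 2.2780
E(R) = 4.06% + 2.2780 × 7.03% = 20.07%

20.07%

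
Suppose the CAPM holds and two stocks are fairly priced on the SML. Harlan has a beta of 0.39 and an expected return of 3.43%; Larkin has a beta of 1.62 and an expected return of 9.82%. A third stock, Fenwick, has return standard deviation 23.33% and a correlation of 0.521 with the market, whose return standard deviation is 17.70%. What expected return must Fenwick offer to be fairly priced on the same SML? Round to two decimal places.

4.97%

MRP = (9.82% − 3.43%) / (1.62 − 0.39) = 5.1951%
R_f = 3.43% − 0.39 × 5.1951% = 1.4039%
β_Fenwick = ρ·σ_i/σ_m = 0.521 × 23.33 / 17.70 = 0.6867
E(R_Fenwick) = R_f + β × MRP = 1.4039% + 0.6867 × 5.1951% = 4.97%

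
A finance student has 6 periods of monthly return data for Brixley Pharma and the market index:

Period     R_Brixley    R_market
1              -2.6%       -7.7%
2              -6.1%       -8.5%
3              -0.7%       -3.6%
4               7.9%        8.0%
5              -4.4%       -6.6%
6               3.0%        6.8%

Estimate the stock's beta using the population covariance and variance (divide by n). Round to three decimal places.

Mean R_i = (-2.6 − 6.1 − 0.7 + 7.9 − 4.4 + 3.0) / 6 = -0.4833%
Mean R_m = (-7.7 − 8.5 − 3.6 + 8.0 − 6.6 + 6.8) / 6 = -1.9333%
Σ(R_i − R̄_i)(R_m − R̄_m) = 181.4233  ⇒  Cov = 181.4233 / 6 = 30.2372
Σ(R_m − R̄_m)² = 275.8733  ⇒  Var(R_m) = 275.8733 / 6 = 45.9789
β = Cov / Var(R_m) = 30.2372 / 45.9789 = 0.6576

0.658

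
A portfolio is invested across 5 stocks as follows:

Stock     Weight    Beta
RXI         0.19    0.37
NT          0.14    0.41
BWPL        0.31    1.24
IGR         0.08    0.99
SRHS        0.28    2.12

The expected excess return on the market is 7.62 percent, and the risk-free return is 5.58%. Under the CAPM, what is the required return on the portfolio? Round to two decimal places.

14.61%

β_P = Σ w_i β_i = 0.19×0.37 + 0.14×0.41 + 0.31×1.24 + 0.08×0.99 + 0.28×2.12 = 1.1849
E(R_P) = R_f + β_P × MRP = 5.58% + 1.1849 × 7.62% = 14.61%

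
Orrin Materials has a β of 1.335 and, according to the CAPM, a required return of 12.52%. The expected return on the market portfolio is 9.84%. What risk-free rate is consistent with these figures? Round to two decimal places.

1.84%

E(R) = R_f + β(E(R_m) − R_f) = R_f(1 − β) + β·E(R_m)
12.52% = R_f × (1 − 1.335) + 1.335 × 9.84%
12.52% = R_f × -0.335 + 13.13640%
R_f = (12.52% − 13.13640%) / -0.335 = 1.84%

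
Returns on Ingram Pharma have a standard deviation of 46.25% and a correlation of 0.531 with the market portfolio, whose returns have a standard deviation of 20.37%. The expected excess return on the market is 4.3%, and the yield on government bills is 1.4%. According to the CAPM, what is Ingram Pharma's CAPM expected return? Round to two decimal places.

β = ρ × σ_i / σ_m = 0.531 × 46.25% / 20.37% = 1.2056
E(R) = 1.4% + 1.2056 × 4.3% = 6.58%

6.58%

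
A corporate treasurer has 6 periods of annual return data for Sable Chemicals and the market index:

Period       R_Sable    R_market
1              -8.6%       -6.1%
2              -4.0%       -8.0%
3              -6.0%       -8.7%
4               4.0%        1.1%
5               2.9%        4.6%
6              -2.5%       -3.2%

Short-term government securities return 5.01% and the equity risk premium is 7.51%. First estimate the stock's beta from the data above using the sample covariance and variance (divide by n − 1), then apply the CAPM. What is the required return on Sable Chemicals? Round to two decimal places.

11.11%

Mean R_i = (-8.6 − 4.0 − 6.0 + 4.0 + 2.9 − 2.5) / 6 = -2.3667%
Mean R_m = (-6.1 − 8.0 − 8.7 + 1.1 + 4.6 − 3.2) / 6 = -3.3833%
Σ(R_i − R̄_i)(R_m − R̄_m) = 114.3567  ⇒  Cov = 114.3567 / 5 = 22.8713
Σ(R_m − R̄_m)² = 140.8283  ⇒  Var(R_m) = 140.8283 / 5 = 28.1657
β = Cov / Var(R_m) = 22.8713 / 28.1657 = 0.8120
E(R) = R_f + β × MRP = 5.01% + 0.8120 × 7.51% = 11.11%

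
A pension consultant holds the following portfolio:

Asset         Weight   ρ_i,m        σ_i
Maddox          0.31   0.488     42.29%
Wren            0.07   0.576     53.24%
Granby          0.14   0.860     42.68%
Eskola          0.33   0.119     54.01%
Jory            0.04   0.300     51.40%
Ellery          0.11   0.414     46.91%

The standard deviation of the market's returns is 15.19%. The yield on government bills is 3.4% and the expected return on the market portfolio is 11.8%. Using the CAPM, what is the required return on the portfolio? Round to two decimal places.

β_Maddox = 0.488 × 42.29% / 15.19% = 1.3586
β_Wren = 0.576 × 53.24% / 15.19% = 2.0188
β_Granby = 0.860 × 42.68% / 15.19% = 2.4164
β_Eskola = 0.119 × 54.01% / 15.19% = 0.4231
β_Jory = 0.300 × 51.40% / 15.19% = 1.0151
β_Ellery = 0.414 × 46.91% / 15.19% = 1.2785
β_P = Σ w_i β_i = 0.31×1.3586 + 0.07×2.0188 + 0.14×2.4164 + 0.33×0.4231 + 0.04×1.0151 + 0.11×1.2785 = 1.2216
MRP = 11.8% − 3.4% = 8.40%
E(R_P) = R_f + β_P × MRP = 3.4% + 1.2216 × 8.4% = 13.66%

13.66%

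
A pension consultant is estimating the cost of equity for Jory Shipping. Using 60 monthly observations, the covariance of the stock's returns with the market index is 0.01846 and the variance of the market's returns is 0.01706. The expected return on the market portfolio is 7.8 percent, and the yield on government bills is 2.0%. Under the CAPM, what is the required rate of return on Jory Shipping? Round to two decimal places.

β = Cov(R_i, R_m) / Var(R_m) = 0.01846 / 0.01706 = 1.0821
MRP = 7.8% − 2.0% = 5.80%
E(R) = R_f + β × MRP = 2.0% + 1.0821 × 5.8% = 8.28%

8.28%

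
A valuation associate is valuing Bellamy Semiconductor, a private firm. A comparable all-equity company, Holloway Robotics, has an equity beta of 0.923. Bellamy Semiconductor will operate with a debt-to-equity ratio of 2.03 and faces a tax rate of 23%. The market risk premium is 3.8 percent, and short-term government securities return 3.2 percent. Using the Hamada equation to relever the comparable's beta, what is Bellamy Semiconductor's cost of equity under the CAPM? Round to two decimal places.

β_L = β_U × [1 + (1 − t)(D/E)] = 0.923 × [1 + (1 − 0.23) × 2.03]
    = 0.923 × [1 + 0.77 × 2.03] = 0.923 × 2.5631 = 2.3657
E(R) = R_f + β_L × MRP = 3.2% + 2.3657 × 3.8% = 12.19%

12.19%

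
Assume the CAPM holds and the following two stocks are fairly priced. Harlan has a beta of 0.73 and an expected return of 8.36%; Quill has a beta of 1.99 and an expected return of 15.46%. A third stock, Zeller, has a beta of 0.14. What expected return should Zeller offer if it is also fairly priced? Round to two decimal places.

MRP (SML slope) = (15.46% − 8.36%) / (1.99 − 0.73) = 7.10% / 1.26 = 5.6349%
R_f (intercept) = 8.36% − 0.73 × 5.6349% = 4.2465%
E(R_Zeller) = R_f + β × MRP = 4.2465% + 0.14 × 5.6349% = 5.04%

5.04%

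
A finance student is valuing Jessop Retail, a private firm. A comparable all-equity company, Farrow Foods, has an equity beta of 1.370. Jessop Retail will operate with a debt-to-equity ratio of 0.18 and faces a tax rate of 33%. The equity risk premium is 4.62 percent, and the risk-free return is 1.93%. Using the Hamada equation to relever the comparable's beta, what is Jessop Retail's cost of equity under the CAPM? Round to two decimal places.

9.02%

β_L = β_U × [1 + (1 − t)(D/E)] = 1.370 × [1 + (1 − 0.33) × 0.18]
    = 1.370 × [1 + 0.67 × 0.18] = 1.370 × 1.1206 = 1.5352
E(R) = R_f + β_L × MRP = 1.93% + 1.5352 × 4.62% = 9.02%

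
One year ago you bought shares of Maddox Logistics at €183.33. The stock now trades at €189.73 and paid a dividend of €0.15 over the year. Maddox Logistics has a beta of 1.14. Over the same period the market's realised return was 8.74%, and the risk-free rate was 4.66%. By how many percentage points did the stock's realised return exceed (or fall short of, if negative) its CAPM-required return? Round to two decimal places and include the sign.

Realised HPR = (P1 + D1 − P0) / P0 = (189.73 + 0.15 − 183.33) / 183.33 = 6.55 / 183.33 = 3.5728%
MRP = 8.74% − 4.66% = 4.08%
CAPM required = R_f + β·MRP = 4.66% + 1.14 × 4.08% = 9.3112%
α = realised − required = 3.5728% − 9.3112% = -5.74%

-5.74%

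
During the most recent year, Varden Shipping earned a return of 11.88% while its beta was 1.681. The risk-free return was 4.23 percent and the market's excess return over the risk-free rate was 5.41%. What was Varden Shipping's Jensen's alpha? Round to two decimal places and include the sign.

CAPM benchmark = R_f + β(R_m − R_f) = 4.23% + 1.681 × 5.41% = 13.32421%
α = actual − benchmark = 11.88% − 13.32421% = -1.44%

-1.44%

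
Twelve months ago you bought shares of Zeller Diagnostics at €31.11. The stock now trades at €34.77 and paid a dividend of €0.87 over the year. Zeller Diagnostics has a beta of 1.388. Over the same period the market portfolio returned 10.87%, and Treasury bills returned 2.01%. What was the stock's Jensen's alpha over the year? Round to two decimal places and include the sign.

Realised HPR = (P1 + D1 − P0) / P0 = (34.77 + 0.87 − 31.11) / 31.11 = 4.53 / 31.11 = 14.5612%
MRP = 10.87% − 2.01% = 8.86%
CAPM required = R_f + β·MRP = 2.01% + 1.388 × 8.86% = 14.30768%
α = realised − required = 14.5612% − 14.30768% = +0.25%

+0.25%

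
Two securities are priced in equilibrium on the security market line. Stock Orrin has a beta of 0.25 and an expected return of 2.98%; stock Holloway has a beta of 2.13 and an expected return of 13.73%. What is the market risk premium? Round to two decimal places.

Both satisfy E(R) = R_f + β·MRP, so the slope of the SML is
MRP = (13.73% − 2.98%) / (2.13 − 0.25) = 10.75% / 1.88 = 5.7181%

5.72%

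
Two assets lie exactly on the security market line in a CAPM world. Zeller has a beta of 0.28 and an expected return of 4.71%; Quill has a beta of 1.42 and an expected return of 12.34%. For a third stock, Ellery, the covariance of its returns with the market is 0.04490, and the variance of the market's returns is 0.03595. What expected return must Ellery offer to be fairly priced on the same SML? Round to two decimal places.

MRP = (12.34% − 4.71%) / (1.42 − 0.28) = 6.6930%
R_f = 4.71% − 0.28 × 6.6930% = 2.8360%
β_Ellery = Cov / Var(R_m) = 0.04490 / 0.03595 = 1.2490
E(R_Ellery) = R_f + β × MRP = 2.8360% + 1.2490 × 6.6930% = 11.20%

11.20%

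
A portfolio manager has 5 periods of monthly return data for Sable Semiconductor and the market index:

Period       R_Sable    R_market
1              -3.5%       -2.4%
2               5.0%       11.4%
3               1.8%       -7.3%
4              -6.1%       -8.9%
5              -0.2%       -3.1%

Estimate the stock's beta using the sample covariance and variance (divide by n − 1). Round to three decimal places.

Mean R_i = (-3.5 + 5.0 + 1.8 − 6.1 − 0.2) / 5 = -0.6000%
Mean R_m = (-2.4 + 11.4 − 7.3 − 8.9 − 3.1) / 5 = -2.0600%
Σ(R_i − R̄_i)(R_m − R̄_m) = 100.9900  ⇒  Cov = 100.9900 / 4 = 25.2475
Σ(R_m − R̄_m)² = 256.6120  ⇒  Var(R_m) = 256.6120 / 4 = 64.1530
β = Cov / Var(R_m) = 25.2475 / 64.1530 = 0.3936

0.394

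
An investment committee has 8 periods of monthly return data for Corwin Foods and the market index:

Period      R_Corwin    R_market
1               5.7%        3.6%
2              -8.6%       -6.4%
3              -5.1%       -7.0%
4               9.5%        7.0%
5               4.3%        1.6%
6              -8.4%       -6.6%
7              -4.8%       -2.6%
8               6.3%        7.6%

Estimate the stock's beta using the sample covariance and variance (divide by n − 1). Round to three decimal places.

Mean R_i = (5.7 − 8.6 − 5.1 + 9.5 + 4.3 − 8.4 − 4.8 + 6.3) / 8 = -0.1375%
Mean R_m = (3.6 − 6.4 − 7.0 + 7.0 + 1.6 − 6.6 − 2.6 + 7.6) / 8 = -0.3500%
Σ(R_i − R̄_i)(R_m − R̄_m) = 300.0550  ⇒  Cov = 300.0550 / 7 = 42.8650
Σ(R_m − R̄_m)² = 261.5800  ⇒  Var(R_m) = 261.5800 / 7 = 37.3686
β = Cov / Var(R_m) = 42.8650 / 37.3686 = 1.1471

1.147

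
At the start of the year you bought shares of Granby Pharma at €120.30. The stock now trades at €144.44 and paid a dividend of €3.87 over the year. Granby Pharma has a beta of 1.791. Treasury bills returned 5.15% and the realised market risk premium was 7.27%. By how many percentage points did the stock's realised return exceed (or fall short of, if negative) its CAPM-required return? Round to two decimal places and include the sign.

Realised HPR = (P1 + D1 − P0) / P0 = (144.44 + 3.87 − 120.30) / 120.30 = 28.01 / 120.30 = 23.2835%
CAPM required = R_f + β·MRP = 5.15% + 1.791 × 7.27% = 18.17057%
α = realised − required = 23.2835% − 18.17057% = +5.11%

+5.11%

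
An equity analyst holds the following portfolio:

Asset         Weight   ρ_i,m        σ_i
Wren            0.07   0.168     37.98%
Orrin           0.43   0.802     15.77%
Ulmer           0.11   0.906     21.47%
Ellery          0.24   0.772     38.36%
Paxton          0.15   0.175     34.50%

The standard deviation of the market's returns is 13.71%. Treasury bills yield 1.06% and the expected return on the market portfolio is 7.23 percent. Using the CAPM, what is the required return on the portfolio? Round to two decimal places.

β_Wren = 0.168 × 37.98% / 13.71% = 0.4654
β_Orrin = 0.802 × 15.77% / 13.71% = 0.9225
β_Ulmer = 0.906 × 21.47% / 13.71% = 1.4188
β_Ellery = 0.772 × 38.36% / 13.71% = 2.1600
β_Paxton = 0.175 × 34.50% / 13.71% = 0.4404
β_P = Σ w_i β_i = 0.07×0.4654 + 0.43×0.9225 + 0.11×1.4188 + 0.24×2.1600 + 0.15×0.4404 = 1.1698
MRP = 7.23% − 1.06% = 6.17%
E(R_P) = R_f + β_P × MRP = 1.06% + 1.1698 × 6.17% = 8.28%

8.28%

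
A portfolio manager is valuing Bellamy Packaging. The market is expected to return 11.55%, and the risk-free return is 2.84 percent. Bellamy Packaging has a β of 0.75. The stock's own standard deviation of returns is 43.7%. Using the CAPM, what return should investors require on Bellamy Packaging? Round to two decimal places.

Market risk premium = E(R_m) − R_f = 11.55% − 2.84% = 8.71%
E(R) = R_f + β × MRP = 2.84% + 0.75 × 8.71% = 9.37%

9.37%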